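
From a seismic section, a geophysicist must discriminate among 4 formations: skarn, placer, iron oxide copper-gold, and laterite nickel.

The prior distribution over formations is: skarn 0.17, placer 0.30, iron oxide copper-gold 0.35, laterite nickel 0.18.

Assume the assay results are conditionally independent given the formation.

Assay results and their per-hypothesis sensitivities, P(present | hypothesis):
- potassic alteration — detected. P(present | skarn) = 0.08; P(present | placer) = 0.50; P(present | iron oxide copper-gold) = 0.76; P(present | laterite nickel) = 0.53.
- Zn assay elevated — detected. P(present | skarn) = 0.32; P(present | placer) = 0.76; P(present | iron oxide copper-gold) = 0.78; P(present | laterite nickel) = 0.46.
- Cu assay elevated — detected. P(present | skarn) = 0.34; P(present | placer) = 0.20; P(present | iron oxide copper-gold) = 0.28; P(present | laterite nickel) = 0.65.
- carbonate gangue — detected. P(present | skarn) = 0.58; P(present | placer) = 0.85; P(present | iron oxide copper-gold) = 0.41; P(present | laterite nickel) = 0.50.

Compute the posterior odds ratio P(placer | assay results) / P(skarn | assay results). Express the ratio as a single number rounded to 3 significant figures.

Posterior odds equal prior odds times the likelihood ratio; only the two competing hypotheses matter.
  placer: 0.30 × 0.50 × 0.76 × 0.20 × 0.85 = 0.01938
  skarn: 0.17 × 0.08 × 0.32 × 0.34 × 0.58 = 0.00085821
Odds(placer : skarn) = 0.01938 / 0.00085821 ≈ 22.6.

22.6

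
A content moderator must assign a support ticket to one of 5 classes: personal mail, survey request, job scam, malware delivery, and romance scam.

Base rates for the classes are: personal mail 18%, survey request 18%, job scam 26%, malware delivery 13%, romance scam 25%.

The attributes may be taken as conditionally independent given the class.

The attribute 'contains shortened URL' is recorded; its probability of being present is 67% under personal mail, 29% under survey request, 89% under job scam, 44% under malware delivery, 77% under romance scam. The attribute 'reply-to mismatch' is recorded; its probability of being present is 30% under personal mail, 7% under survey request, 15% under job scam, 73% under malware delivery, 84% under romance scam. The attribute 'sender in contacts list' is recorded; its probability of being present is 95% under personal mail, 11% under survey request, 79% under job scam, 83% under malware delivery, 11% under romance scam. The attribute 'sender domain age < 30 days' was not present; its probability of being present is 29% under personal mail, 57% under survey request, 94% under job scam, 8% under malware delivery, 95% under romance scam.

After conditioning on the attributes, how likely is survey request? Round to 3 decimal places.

For each hypothesis, the unnormalized posterior weight is prior × product of the attribute likelihoods (using 1 − P(present | H) for each absent attribute):
  personal mail: 0.18 × 0.67 × 0.30 × 0.95 × (1 − 0.29) = 0.024403
  survey request: 0.18 × 0.29 × 0.07 × 0.11 × (1 − 0.57) = 0.00017283
  job scam: 0.26 × 0.89 × 0.15 × 0.79 × (1 − 0.94) = 0.0016453
  malware delivery: 0.13 × 0.44 × 0.73 × 0.83 × (1 − 0.08) = 0.031885
  romance scam: 0.25 × 0.77 × 0.84 × 0.11 × (1 − 0.95) = 0.00088935
Normalizing constant Z = 0.024403 + 0.00017283 + 0.0016453 + 0.031885 + 0.00088935 = 0.058996.
P(survey request | evidence) = 0.00017283 / 0.058996 ≈ 0.003.

0.003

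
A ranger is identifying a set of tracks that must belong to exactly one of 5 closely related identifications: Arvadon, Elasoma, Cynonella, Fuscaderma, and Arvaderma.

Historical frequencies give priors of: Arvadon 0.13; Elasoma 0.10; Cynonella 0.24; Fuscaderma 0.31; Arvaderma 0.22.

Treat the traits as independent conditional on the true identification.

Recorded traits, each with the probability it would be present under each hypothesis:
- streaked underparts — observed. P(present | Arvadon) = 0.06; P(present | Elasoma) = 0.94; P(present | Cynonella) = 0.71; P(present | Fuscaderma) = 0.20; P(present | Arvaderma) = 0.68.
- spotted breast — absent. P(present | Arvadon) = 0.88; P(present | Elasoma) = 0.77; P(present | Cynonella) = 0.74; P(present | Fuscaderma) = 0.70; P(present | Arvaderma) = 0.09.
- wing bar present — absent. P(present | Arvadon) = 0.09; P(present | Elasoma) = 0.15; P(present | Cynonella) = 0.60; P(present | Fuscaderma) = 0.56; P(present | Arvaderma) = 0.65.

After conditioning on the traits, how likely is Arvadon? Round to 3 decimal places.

Multiply each prior by the joint likelihood of the trait pattern (using 1 − P(present | H) for each absent trait):
  Arvadon: 0.13 × 0.06 × (1 − 0.88) × (1 − 0.09) = 0.00085176
  Elasoma: 0.10 × 0.94 × (1 − 0.77) × (1 − 0.15) = 0.018377
  Cynonella: 0.24 × 0.71 × (1 − 0.74) × (1 − 0.60) = 0.017722
  Fuscaderma: 0.31 × 0.20 × (1 − 0.70) × (1 − 0.56) = 0.008184
  Arvaderma: 0.22 × 0.68 × (1 − 0.09) × (1 − 0.65) = 0.047648
Normalizing constant Z = 0.00085176 + 0.018377 + 0.017722 + 0.008184 + 0.047648 = 0.092782.
P(Arvadon | evidence) = 0.00085176 / 0.092782 ≈ 0.009.

0.009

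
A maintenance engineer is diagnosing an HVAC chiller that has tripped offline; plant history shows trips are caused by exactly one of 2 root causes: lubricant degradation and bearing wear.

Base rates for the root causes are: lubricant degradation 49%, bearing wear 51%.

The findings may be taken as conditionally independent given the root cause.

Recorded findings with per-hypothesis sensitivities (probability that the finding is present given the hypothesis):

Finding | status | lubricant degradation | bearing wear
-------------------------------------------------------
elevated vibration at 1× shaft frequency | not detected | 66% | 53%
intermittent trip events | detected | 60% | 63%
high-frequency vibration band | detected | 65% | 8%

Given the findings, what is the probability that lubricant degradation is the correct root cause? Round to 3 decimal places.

0.843

For each hypothesis, the unnormalized posterior weight is prior × product of the finding likelihoods (using 1 − P(present | H) for each absent finding):
  lubricant degradation: 0.49 × (1 − 0.66) × 0.60 × 0.65 = 0.064974
  bearing wear: 0.51 × (1 − 0.53) × 0.63 × 0.08 = 0.012081
Marginal likelihood of the evidence = 0.077055.
P(lubricant degradation | evidence) = 0.064974 / 0.077055 ≈ 0.843.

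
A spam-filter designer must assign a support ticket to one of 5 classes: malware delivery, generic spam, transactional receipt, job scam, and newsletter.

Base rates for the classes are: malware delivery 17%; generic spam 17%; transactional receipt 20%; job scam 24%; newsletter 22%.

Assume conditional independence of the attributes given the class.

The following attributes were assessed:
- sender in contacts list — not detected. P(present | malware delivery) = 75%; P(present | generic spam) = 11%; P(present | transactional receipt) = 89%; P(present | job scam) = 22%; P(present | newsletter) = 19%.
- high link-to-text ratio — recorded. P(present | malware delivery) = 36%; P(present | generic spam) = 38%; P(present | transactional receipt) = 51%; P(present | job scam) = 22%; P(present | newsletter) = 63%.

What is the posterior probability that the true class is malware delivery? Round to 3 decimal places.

For each hypothesis, the unnormalized posterior weight is prior × product of the attribute likelihoods (using 1 − P(present | H) for each absent attribute):
  malware delivery: 0.17 × (1 − 0.75) × 0.36 = 0.0153
  generic spam: 0.17 × (1 − 0.11) × 0.38 = 0.057494
  transactional receipt: 0.20 × (1 − 0.89) × 0.51 = 0.01122
  job scam: 0.24 × (1 − 0.22) × 0.22 = 0.041184
  newsletter: 0.22 × (1 − 0.19) × 0.63 = 0.11227
Marginal likelihood of the evidence = 0.23746.
P(malware delivery | evidence) = 0.0153 / 0.23746 ≈ 0.064.

0.064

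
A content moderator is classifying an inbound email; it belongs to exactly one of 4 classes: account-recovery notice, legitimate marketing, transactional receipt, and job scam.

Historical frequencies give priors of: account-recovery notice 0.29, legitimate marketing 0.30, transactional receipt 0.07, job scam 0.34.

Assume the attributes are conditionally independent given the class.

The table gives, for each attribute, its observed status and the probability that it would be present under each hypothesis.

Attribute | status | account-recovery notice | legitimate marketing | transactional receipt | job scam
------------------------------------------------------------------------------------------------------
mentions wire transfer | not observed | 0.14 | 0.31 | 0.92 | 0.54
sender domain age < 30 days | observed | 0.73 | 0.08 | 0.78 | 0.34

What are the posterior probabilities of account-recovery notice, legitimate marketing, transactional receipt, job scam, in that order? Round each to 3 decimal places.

0.711, 0.065, 0.017, 0.208

For each hypothesis, the unnormalized posterior weight is prior × product of the attribute likelihoods (using 1 − P(present | H) for each absent attribute):
  account-recovery notice: 0.29 × (1 − 0.14) × 0.73 = 0.18206
  legitimate marketing: 0.30 × (1 − 0.31) × 0.08 = 0.01656
  transactional receipt: 0.07 × (1 − 0.92) × 0.78 = 0.004368
  job scam: 0.34 × (1 − 0.54) × 0.34 = 0.053176
The unnormalized weights sum to 0.25617.
P(account-recovery notice | evidence) = 0.18206 / 0.25617 ≈ 0.711
P(legitimate marketing | evidence) = 0.01656 / 0.25617 ≈ 0.065
P(transactional receipt | evidence) = 0.004368 / 0.25617 ≈ 0.017
P(job scam | evidence) = 0.053176 / 0.25617 ≈ 0.208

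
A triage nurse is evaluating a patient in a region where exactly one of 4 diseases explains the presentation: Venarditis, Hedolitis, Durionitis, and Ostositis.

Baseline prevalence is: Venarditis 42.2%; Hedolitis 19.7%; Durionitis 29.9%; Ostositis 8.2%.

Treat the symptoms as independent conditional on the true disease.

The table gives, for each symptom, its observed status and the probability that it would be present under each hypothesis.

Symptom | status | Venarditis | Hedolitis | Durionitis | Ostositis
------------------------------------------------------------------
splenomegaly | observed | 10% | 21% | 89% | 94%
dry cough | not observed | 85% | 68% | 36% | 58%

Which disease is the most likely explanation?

By Bayes' rule with conditional independence, the unnormalized weight for each hypothesis is prior × ∏ likelihoods (using 1 − P(present | H) for each absent symptom):
  Venarditis: 0.422 × 0.10 × (1 − 0.85) = 0.00633
  Hedolitis: 0.197 × 0.21 × (1 − 0.68) = 0.013238
  Durionitis: 0.299 × 0.89 × (1 − 0.36) = 0.17031
  Ostositis: 0.082 × 0.94 × (1 − 0.58) = 0.032374
Normalizing constant Z = 0.00633 + 0.013238 + 0.17031 + 0.032374 = 0.22225.
P(Venarditis | evidence) ≈ 0.00633 / 0.22225 ≈ 0.028
P(Hedolitis | evidence) ≈ 0.013238 / 0.22225 ≈ 0.060
P(Durionitis | evidence) ≈ 0.17031 / 0.22225 ≈ 0.766
P(Ostositis | evidence) ≈ 0.032374 / 0.22225 ≈ 0.146
The largest is 0.766, so Durionitis is most probable.

Durionitis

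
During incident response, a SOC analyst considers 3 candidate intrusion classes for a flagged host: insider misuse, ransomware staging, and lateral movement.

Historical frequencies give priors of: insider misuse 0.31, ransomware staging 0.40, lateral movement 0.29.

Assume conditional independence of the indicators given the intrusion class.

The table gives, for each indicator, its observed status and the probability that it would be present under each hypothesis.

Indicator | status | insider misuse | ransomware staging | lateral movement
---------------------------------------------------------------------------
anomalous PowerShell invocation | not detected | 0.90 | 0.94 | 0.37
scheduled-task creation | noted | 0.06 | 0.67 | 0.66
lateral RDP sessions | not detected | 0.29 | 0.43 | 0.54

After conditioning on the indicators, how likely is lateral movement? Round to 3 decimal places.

0.841

Multiply each prior by the joint likelihood of the indicator pattern (using 1 − P(present | H) for each absent indicator):
  insider misuse: 0.31 × (1 − 0.90) × 0.06 × (1 − 0.29) = 0.0013206
  ransomware staging: 0.40 × (1 − 0.94) × 0.67 × (1 − 0.43) = 0.0091656
  lateral movement: 0.29 × (1 − 0.37) × 0.66 × (1 − 0.54) = 0.055468
Normalizing constant Z = 0.0013206 + 0.0091656 + 0.055468 = 0.065954.
P(lateral movement | evidence) = 0.055468 / 0.065954 ≈ 0.841.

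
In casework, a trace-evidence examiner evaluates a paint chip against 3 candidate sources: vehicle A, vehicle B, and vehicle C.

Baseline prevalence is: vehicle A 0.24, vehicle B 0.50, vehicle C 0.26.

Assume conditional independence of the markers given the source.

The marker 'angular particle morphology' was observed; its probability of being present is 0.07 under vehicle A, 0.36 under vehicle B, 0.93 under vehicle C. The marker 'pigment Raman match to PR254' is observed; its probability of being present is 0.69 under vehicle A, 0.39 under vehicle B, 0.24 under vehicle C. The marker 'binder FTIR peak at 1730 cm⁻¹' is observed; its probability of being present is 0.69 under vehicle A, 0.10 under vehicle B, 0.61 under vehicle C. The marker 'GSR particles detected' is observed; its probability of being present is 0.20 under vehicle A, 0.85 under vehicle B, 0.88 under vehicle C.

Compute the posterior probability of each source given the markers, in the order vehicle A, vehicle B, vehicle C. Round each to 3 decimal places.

By Bayes' rule with conditional independence, the unnormalized weight for each hypothesis is prior × ∏ likelihoods:
  vehicle A: 0.24 × 0.07 × 0.69 × 0.69 × 0.20 = 0.0015997
  vehicle B: 0.50 × 0.36 × 0.39 × 0.10 × 0.85 = 0.005967
  vehicle C: 0.26 × 0.93 × 0.24 × 0.61 × 0.88 = 0.031152
Normalizing constant Z = 0.0015997 + 0.005967 + 0.031152 = 0.038718.
P(vehicle A | evidence) = 0.0015997 / 0.038718 ≈ 0.041
P(vehicle B | evidence) = 0.005967 / 0.038718 ≈ 0.154
P(vehicle C | evidence) = 0.031152 / 0.038718 ≈ 0.805

0.041, 0.154, 0.805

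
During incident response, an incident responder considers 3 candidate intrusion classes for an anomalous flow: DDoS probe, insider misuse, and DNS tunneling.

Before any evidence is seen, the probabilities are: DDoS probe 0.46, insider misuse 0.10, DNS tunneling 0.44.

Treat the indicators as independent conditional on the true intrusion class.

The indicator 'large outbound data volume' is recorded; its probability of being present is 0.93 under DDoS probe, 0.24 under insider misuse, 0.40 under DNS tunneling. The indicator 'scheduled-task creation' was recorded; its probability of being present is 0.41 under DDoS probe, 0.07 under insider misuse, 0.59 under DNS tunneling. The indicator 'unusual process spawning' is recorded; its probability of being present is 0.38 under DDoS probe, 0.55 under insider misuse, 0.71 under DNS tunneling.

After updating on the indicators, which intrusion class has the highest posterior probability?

DNS tunneling

Multiply each prior by the joint likelihood of the indicator pattern:
  DDoS probe: 0.46 × 0.93 × 0.41 × 0.38 = 0.066651
  insider misuse: 0.10 × 0.24 × 0.07 × 0.55 = 0.000924
  DNS tunneling: 0.44 × 0.40 × 0.59 × 0.71 = 0.073726
Marginal likelihood of the evidence = 0.1413.
P(DDoS probe | evidence) ≈ 0.066651 / 0.1413 ≈ 0.472
P(insider misuse | evidence) ≈ 0.000924 / 0.1413 ≈ 0.007
P(DNS tunneling | evidence) ≈ 0.073726 / 0.1413 ≈ 0.522
The largest is 0.522, so DNS tunneling is most probable.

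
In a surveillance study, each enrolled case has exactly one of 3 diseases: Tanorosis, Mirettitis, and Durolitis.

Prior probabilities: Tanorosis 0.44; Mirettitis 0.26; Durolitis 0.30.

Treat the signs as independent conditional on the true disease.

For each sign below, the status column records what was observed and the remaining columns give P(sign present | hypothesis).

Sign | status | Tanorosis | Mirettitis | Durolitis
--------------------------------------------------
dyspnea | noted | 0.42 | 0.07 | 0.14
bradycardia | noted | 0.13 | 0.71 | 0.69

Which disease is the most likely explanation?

By Bayes' rule with conditional independence, the unnormalized weight for each hypothesis is prior × ∏ likelihoods:
  Tanorosis: 0.44 × 0.42 × 0.13 = 0.024024
  Mirettitis: 0.26 × 0.07 × 0.71 = 0.012922
  Durolitis: 0.30 × 0.14 × 0.69 = 0.02898
Normalizing constant Z = 0.024024 + 0.012922 + 0.02898 = 0.065926.
P(Tanorosis | evidence) ≈ 0.024024 / 0.065926 ≈ 0.364
P(Mirettitis | evidence) ≈ 0.012922 / 0.065926 ≈ 0.196
P(Durolitis | evidence) ≈ 0.02898 / 0.065926 ≈ 0.440
The largest is 0.440, so Durolitis is most probable.

Durolitis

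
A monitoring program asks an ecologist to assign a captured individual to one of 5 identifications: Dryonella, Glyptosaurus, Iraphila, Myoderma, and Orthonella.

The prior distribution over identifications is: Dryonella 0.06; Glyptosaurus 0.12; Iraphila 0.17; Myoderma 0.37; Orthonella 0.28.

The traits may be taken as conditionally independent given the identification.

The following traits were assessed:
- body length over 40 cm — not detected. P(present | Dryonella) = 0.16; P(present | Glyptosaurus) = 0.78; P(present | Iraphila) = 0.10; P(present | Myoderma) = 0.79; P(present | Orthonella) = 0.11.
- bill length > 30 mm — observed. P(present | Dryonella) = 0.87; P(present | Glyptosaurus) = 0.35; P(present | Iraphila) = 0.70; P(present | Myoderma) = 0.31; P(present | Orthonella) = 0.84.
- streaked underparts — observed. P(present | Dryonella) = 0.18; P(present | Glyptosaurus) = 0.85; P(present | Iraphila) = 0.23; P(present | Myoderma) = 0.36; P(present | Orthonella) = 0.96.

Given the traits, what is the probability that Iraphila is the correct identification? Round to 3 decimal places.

0.099

For each hypothesis, the unnormalized posterior weight is prior × product of the trait likelihoods (using 1 − P(present | H) for each absent trait):
  Dryonella: 0.06 × (1 − 0.16) × 0.87 × 0.18 = 0.0078926
  Glyptosaurus: 0.12 × (1 − 0.78) × 0.35 × 0.85 = 0.007854
  Iraphila: 0.17 × (1 − 0.10) × 0.70 × 0.23 = 0.024633
  Myoderma: 0.37 × (1 − 0.79) × 0.31 × 0.36 = 0.0086713
  Orthonella: 0.28 × (1 − 0.11) × 0.84 × 0.96 = 0.20095
The unnormalized weights sum to 0.25001.
P(Iraphila | evidence) = 0.024633 / 0.25001 ≈ 0.099.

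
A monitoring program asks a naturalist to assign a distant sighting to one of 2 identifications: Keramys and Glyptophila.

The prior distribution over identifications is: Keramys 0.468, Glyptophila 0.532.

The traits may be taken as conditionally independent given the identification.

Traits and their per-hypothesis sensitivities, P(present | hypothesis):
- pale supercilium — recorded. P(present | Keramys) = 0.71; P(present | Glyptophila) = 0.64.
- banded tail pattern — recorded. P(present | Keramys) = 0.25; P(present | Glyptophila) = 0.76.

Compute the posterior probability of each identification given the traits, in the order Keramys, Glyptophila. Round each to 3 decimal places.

Multiply each prior by the joint likelihood of the trait pattern:
  Keramys: 0.468 × 0.71 × 0.25 = 0.08307
  Glyptophila: 0.532 × 0.64 × 0.76 = 0.25876
Normalizing constant Z = 0.08307 + 0.25876 = 0.34183.
P(Keramys | evidence) = 0.08307 / 0.34183 ≈ 0.243
P(Glyptophila | evidence) = 0.25876 / 0.34183 ≈ 0.757

0.243, 0.757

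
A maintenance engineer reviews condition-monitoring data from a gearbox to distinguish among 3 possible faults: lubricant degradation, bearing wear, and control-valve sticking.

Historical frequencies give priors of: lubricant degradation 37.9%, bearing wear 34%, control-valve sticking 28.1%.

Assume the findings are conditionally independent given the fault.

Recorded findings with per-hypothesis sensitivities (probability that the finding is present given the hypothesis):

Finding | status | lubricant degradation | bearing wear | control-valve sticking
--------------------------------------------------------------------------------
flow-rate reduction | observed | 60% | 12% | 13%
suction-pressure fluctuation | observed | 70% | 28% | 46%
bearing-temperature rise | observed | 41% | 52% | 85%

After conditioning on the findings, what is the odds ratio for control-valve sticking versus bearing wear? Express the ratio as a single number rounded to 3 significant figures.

2.40

The normalizing constant cancels in an odds ratio, so compute prior × likelihood for the two hypotheses only:
  control-valve sticking: 0.281 × 0.13 × 0.46 × 0.85 = 0.014283
  bearing wear: 0.340 × 0.12 × 0.28 × 0.52 = 0.0059405
Odds(control-valve sticking : bearing wear) = 0.014283 / 0.0059405 ≈ 2.40.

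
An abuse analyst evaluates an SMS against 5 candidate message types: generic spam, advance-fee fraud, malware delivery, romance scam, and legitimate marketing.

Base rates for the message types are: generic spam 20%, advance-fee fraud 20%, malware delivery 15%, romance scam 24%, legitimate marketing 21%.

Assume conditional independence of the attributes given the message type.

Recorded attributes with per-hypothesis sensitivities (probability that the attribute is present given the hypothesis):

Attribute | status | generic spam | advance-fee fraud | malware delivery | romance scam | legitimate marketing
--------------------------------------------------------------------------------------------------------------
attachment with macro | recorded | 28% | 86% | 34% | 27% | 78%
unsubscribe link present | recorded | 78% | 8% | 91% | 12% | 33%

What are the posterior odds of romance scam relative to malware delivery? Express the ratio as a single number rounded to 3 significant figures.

Unnormalized posterior weight (prior times the attribute likelihoods) for each of the two hypotheses:
  romance scam: 0.24 × 0.27 × 0.12 = 0.007776
  malware delivery: 0.15 × 0.34 × 0.91 = 0.04641
Odds(romance scam : malware delivery) = 0.007776 / 0.04641 ≈ 0.168.

0.168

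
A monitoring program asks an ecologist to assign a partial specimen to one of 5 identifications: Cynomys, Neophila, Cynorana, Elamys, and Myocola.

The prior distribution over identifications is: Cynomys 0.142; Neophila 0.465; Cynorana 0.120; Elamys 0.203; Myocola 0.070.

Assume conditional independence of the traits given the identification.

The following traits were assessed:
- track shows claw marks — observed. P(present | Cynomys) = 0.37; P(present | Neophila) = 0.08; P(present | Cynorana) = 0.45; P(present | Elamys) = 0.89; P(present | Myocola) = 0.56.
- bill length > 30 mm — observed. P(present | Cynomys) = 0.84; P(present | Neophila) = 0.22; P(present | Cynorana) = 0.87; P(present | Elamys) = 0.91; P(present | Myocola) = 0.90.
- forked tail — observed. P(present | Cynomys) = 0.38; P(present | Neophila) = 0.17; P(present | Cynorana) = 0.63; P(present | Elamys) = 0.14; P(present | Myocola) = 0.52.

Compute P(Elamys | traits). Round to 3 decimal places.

By Bayes' rule with conditional independence, the unnormalized weight for each hypothesis is prior × ∏ likelihoods:
  Cynomys: 0.142 × 0.37 × 0.84 × 0.38 = 0.016771
  Neophila: 0.465 × 0.08 × 0.22 × 0.17 = 0.0013913
  Cynorana: 0.120 × 0.45 × 0.87 × 0.63 = 0.029597
  Elamys: 0.203 × 0.89 × 0.91 × 0.14 = 0.023017
  Myocola: 0.070 × 0.56 × 0.90 × 0.52 = 0.018346
The unnormalized weights sum to 0.089122.
P(Elamys | evidence) = 0.023017 / 0.089122 ≈ 0.258.

0.258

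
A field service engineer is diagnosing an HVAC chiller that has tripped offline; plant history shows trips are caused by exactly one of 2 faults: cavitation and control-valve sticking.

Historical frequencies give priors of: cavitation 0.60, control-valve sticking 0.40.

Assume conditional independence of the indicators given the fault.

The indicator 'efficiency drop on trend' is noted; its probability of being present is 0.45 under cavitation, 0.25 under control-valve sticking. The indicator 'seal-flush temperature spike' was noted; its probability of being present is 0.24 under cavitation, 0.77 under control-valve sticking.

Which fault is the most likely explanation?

control-valve sticking

Multiply each prior by the joint likelihood of the indicator pattern:
  cavitation: 0.60 × 0.45 × 0.24 = 0.0648
  control-valve sticking: 0.40 × 0.25 × 0.77 = 0.077
Normalizing constant Z = 0.0648 + 0.077 = 0.1418.
P(cavitation | evidence) ≈ 0.0648 / 0.1418 ≈ 0.457
P(control-valve sticking | evidence) ≈ 0.077 / 0.1418 ≈ 0.543
The largest is 0.543, so control-valve sticking is most probable.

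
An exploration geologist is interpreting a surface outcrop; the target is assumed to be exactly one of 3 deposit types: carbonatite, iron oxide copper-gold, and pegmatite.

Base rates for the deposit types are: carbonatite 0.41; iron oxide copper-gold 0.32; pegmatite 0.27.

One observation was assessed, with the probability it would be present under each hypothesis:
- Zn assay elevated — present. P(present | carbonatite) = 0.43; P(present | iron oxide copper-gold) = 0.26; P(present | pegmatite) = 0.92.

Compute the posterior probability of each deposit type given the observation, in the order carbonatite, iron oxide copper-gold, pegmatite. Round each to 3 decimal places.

0.347, 0.164, 0.489

Multiply each prior by the likelihood of the observation:
  carbonatite: 0.41 × 0.43 = 0.1763
  iron oxide copper-gold: 0.32 × 0.26 = 0.0832
  pegmatite: 0.27 × 0.92 = 0.2484
The unnormalized weights sum to 0.5079.
P(carbonatite | evidence) = 0.1763 / 0.5079 ≈ 0.347
P(iron oxide copper-gold | evidence) = 0.0832 / 0.5079 ≈ 0.164
P(pegmatite | evidence) = 0.2484 / 0.5079 ≈ 0.489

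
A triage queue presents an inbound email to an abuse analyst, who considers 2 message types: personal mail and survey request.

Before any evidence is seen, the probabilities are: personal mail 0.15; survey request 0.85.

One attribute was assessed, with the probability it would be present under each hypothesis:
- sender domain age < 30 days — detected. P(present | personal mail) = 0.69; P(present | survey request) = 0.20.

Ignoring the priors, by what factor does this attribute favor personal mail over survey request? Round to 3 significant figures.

3.45

Likelihood of this attribute under each hypothesis:
  personal mail: 0.69
  survey request: 0.2
Bayes factor = 0.69 / 0.2 ≈ 3.45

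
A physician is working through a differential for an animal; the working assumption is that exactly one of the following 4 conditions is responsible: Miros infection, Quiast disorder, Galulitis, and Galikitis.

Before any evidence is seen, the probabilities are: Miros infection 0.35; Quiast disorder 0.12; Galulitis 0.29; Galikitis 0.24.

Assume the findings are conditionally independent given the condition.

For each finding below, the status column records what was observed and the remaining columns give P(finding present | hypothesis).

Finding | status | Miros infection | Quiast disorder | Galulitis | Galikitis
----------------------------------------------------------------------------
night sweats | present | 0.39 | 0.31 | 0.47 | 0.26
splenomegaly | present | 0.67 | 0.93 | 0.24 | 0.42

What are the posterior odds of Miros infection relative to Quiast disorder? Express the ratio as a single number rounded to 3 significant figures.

2.64

Posterior odds equal prior odds times the likelihood ratio; only the two competing hypotheses matter.
  Miros infection: 0.35 × 0.39 × 0.67 = 0.091455
  Quiast disorder: 0.12 × 0.31 × 0.93 = 0.034596
Posterior odds = 0.091455 / 0.034596 ≈ 2.64.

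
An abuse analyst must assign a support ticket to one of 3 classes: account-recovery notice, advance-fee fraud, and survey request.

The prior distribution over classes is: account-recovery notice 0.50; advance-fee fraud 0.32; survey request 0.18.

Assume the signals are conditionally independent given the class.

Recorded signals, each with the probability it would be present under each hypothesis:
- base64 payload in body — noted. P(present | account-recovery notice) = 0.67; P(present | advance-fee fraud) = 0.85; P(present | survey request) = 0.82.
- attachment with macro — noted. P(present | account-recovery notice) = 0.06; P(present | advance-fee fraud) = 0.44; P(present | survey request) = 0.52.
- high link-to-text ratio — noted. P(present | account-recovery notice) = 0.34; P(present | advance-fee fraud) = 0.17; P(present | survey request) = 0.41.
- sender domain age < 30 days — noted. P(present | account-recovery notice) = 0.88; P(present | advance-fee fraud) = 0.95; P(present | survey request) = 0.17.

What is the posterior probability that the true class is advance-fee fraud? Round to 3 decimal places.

0.630

For each hypothesis, the unnormalized posterior weight is prior × product of the signal likelihoods:
  account-recovery notice: 0.50 × 0.67 × 0.06 × 0.34 × 0.88 = 0.0060139
  advance-fee fraud: 0.32 × 0.85 × 0.44 × 0.17 × 0.95 = 0.019328
  survey request: 0.18 × 0.82 × 0.52 × 0.41 × 0.17 = 0.0053496
The unnormalized weights sum to 0.030692.
P(advance-fee fraud | evidence) = 0.019328 / 0.030692 ≈ 0.630.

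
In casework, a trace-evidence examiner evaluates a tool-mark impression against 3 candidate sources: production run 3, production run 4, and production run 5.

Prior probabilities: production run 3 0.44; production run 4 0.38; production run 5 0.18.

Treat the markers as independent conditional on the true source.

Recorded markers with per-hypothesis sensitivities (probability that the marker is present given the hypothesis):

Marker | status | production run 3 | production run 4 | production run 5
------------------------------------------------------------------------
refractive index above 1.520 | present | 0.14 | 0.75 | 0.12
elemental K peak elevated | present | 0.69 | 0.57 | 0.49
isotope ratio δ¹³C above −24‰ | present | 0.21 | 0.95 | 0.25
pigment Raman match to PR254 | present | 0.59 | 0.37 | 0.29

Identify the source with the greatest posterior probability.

By Bayes' rule with conditional independence, the unnormalized weight for each hypothesis is prior × ∏ likelihoods:
  production run 3: 0.44 × 0.14 × 0.69 × 0.21 × 0.59 = 0.0052662
  production run 4: 0.38 × 0.75 × 0.57 × 0.95 × 0.37 = 0.057101
  production run 5: 0.18 × 0.12 × 0.49 × 0.25 × 0.29 = 0.00076734
Marginal likelihood of the evidence = 0.063135.
P(production run 3 | evidence) ≈ 0.0052662 / 0.063135 ≈ 0.083
P(production run 4 | evidence) ≈ 0.057101 / 0.063135 ≈ 0.904
P(production run 5 | evidence) ≈ 0.00076734 / 0.063135 ≈ 0.012
The largest is 0.904, so production run 4 is most probable.

production run 4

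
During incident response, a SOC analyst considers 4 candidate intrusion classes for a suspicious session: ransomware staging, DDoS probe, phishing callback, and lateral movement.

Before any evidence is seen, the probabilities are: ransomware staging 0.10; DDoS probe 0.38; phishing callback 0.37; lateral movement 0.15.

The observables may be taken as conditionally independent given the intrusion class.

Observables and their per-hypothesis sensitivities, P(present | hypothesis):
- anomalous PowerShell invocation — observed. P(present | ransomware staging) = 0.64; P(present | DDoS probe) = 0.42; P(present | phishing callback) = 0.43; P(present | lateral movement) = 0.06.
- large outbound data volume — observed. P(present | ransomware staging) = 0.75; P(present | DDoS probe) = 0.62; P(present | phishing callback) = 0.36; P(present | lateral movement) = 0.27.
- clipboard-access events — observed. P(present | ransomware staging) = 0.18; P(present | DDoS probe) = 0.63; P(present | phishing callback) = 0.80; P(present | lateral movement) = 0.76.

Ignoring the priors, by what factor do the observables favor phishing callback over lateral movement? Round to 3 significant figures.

10.1

The Bayes factor is the ratio of the joint likelihoods of the observable pattern under the two hypotheses.
  phishing callback: 0.43 × 0.36 × 0.80 = 0.12384
  lateral movement: 0.06 × 0.27 × 0.76 = 0.012312
Bayes factor = 0.12384 / 0.012312 ≈ 10.1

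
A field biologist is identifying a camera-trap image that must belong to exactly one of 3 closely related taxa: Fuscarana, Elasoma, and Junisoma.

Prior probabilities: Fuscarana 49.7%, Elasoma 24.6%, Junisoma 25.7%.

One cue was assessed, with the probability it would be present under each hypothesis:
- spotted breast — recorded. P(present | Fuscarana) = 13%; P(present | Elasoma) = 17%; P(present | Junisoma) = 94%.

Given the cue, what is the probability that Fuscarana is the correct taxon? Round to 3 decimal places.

0.186

By Bayes' rule, the unnormalized weight for each hypothesis is prior × likelihood:
  Fuscarana: 0.497 × 0.13 = 0.06461
  Elasoma: 0.246 × 0.17 = 0.04182
  Junisoma: 0.257 × 0.94 = 0.24158
The unnormalized weights sum to 0.34801.
P(Fuscarana | evidence) = 0.06461 / 0.34801 ≈ 0.186.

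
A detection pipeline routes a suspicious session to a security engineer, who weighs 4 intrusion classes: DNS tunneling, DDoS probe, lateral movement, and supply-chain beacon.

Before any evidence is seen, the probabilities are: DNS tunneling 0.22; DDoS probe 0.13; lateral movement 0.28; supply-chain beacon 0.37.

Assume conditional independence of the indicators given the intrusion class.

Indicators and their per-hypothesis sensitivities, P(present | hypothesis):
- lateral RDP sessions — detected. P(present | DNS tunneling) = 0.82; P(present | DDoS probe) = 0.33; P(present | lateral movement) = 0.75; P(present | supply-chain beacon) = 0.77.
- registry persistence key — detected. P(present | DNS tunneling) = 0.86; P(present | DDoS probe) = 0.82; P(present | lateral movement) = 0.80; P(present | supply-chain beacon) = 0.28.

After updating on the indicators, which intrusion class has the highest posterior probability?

lateral movement

By Bayes' rule with conditional independence, the unnormalized weight for each hypothesis is prior × ∏ likelihoods:
  DNS tunneling: 0.22 × 0.82 × 0.86 = 0.15514
  DDoS probe: 0.13 × 0.33 × 0.82 = 0.035178
  lateral movement: 0.28 × 0.75 × 0.80 = 0.168
  supply-chain beacon: 0.37 × 0.77 × 0.28 = 0.079772
Marginal likelihood of the evidence = 0.43809.
P(DNS tunneling | evidence) ≈ 0.15514 / 0.43809 ≈ 0.354
P(DDoS probe | evidence) ≈ 0.035178 / 0.43809 ≈ 0.080
P(lateral movement | evidence) ≈ 0.168 / 0.43809 ≈ 0.383
P(supply-chain beacon | evidence) ≈ 0.079772 / 0.43809 ≈ 0.182
The largest is 0.383, so lateral movement is most probable.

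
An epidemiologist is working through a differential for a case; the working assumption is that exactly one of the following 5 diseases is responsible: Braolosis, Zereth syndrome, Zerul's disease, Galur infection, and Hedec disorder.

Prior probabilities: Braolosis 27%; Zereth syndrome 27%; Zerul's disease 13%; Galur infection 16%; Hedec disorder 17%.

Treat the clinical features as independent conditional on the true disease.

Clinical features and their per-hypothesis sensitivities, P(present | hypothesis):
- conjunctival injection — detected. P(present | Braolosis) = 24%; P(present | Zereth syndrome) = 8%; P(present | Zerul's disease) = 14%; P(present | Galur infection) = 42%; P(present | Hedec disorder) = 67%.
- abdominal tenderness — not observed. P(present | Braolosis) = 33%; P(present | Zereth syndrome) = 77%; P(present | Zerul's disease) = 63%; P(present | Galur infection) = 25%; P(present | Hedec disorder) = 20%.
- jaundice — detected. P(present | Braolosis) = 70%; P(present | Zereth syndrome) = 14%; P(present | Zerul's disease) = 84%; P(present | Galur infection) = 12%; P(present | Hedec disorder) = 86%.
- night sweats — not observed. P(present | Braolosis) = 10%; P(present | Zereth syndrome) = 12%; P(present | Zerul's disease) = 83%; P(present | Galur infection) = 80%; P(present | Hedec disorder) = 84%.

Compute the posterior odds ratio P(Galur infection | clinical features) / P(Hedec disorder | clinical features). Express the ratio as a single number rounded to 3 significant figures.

0.0965

Unnormalized posterior weight (prior times the clinical feature likelihoods) for each of the two hypotheses (using 1 − P(present | H) for each absent clinical feature):
  Galur infection: 0.16 × 0.42 × (1 − 0.25) × 0.12 × (1 − 0.80) = 0.0012096
  Hedec disorder: 0.17 × 0.67 × (1 − 0.20) × 0.86 × (1 − 0.84) = 0.012538
Posterior odds = 0.0012096 / 0.012538 ≈ 0.0965.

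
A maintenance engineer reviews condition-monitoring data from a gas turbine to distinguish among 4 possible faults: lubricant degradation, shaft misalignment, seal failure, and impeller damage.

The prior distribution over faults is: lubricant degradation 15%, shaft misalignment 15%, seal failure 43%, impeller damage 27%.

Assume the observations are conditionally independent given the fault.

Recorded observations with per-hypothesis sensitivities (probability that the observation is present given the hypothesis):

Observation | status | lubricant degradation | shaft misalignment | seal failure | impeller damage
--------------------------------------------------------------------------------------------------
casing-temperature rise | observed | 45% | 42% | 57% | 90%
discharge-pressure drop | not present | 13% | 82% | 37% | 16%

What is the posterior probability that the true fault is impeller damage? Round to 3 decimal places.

0.476

For each hypothesis, the unnormalized posterior weight is prior × product of the observation likelihoods (using 1 − P(present | H) for each absent observation):
  lubricant degradation: 0.15 × 0.45 × (1 − 0.13) = 0.058725
  shaft misalignment: 0.15 × 0.42 × (1 − 0.82) = 0.01134
  seal failure: 0.43 × 0.57 × (1 − 0.37) = 0.15441
  impeller damage: 0.27 × 0.90 × (1 − 0.16) = 0.20412
Marginal likelihood of the evidence = 0.4286.
P(impeller damage | evidence) = 0.20412 / 0.4286 ≈ 0.476.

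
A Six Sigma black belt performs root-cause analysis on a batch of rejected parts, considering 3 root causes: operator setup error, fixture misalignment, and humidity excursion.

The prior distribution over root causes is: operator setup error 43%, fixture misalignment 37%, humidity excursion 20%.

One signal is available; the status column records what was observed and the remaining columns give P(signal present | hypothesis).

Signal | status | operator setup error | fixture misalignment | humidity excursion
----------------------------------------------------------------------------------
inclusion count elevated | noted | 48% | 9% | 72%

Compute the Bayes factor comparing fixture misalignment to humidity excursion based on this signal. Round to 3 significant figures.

0.125

Likelihood of this signal under each hypothesis:
  fixture misalignment: 0.09
  humidity excursion: 0.72
Bayes factor = 0.09 / 0.72 ≈ 0.125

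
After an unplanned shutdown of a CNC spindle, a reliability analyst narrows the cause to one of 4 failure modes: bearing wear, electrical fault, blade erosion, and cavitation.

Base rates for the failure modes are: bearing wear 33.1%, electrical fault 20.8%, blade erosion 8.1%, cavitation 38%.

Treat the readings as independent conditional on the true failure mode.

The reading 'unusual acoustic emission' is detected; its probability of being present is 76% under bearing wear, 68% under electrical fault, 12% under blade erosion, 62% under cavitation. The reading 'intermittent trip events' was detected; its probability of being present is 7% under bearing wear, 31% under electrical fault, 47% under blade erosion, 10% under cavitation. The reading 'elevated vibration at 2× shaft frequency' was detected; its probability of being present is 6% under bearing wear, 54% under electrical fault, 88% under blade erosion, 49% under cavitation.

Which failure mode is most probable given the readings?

electrical fault

By Bayes' rule with conditional independence, the unnormalized weight for each hypothesis is prior × ∏ likelihoods:
  bearing wear: 0.331 × 0.76 × 0.07 × 0.06 = 0.0010566
  electrical fault: 0.208 × 0.68 × 0.31 × 0.54 = 0.023677
  blade erosion: 0.081 × 0.12 × 0.47 × 0.88 = 0.0040202
  cavitation: 0.380 × 0.62 × 0.10 × 0.49 = 0.011544
Normalizing constant Z = 0.0010566 + 0.023677 + 0.0040202 + 0.011544 = 0.040298.
P(bearing wear | evidence) ≈ 0.0010566 / 0.040298 ≈ 0.026
P(electrical fault | evidence) ≈ 0.023677 / 0.040298 ≈ 0.588
P(blade erosion | evidence) ≈ 0.0040202 / 0.040298 ≈ 0.100
P(cavitation | evidence) ≈ 0.011544 / 0.040298 ≈ 0.286
The largest is 0.588, so electrical fault is most probable.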